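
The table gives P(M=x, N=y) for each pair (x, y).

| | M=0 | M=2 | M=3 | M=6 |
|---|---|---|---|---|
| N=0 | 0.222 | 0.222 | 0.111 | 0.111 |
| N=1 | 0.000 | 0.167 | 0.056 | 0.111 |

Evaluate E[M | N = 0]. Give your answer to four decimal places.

2.1667

P(N = 0) = 0.666.
Summing M·P(M=x,N=y) over the conditioning event gives 1.443.
E[M | N = 0] = (1.443) / (0.666) = 2.1667.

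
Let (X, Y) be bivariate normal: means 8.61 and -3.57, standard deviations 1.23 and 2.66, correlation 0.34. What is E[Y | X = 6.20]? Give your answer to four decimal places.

-5.3420

E[Y | X=x] = μ_Y + ρ(σ_Y/σ_X)(x − μ_X) for jointly normal variables.
E[Y | X=6.20] = -3.57 + (0.34)·(2.66/1.23)·(6.20 − (8.61)) = -3.57 + (0.73528)·(-2.41) = -5.3420.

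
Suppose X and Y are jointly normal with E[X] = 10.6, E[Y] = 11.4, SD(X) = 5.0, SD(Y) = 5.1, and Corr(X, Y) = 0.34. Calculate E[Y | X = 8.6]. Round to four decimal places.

10.7064

For a bivariate normal, E[Y | X=x] = μ_Y + ρ·(σ_Y/σ_X)·(x − μ_X).
E[Y | X=8.6] = 11.4 + (0.34)·(5.1/5.0)·(8.6 − (10.6)) = 11.4 + (0.3468)·(-2) = 10.7064.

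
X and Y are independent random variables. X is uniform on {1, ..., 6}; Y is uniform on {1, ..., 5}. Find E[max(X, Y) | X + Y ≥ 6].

P(X + Y ≥ 6) = 2/3.
Summing max(X,Y)·P(x,y) over outcomes with X + Y ≥ 6 gives 49/15.
E[max(X, Y) | X + Y ≥ 6] = (49/15) / (2/3) = 49/10.

49/10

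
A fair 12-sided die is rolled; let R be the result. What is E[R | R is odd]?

Given R is odd, R is equally likely to be any of {1, 3, 5, 7, 9, 11}.
E[R | R is odd] = (1 + 3 + 5 + 7 + 9 + 11) / 6 = 6.

6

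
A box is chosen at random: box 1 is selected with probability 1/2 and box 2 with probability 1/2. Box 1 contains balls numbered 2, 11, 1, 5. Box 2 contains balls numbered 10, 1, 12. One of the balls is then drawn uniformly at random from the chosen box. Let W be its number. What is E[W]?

149/24

E[W | box 1] = (2+11+1+5)/4 = 19/4.
E[W | box 2] = (10+1+12)/3 = 23/3.
E[W] = (1/2)·(19/4) + (1/2)·(23/3) = 149/24.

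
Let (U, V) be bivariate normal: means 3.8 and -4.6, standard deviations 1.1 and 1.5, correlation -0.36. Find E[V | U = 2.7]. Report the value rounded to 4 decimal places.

-4.0600

For a bivariate normal, E[V | U=x] = μ_V + ρ·(σ_V/σ_U)·(x − μ_U).
E[V | U=2.7] = -4.6 + (-0.36)·(1.5/1.1)·(2.7 − (3.8)) = -4.6 + (-0.49091)·(-1.1) = -4.0600.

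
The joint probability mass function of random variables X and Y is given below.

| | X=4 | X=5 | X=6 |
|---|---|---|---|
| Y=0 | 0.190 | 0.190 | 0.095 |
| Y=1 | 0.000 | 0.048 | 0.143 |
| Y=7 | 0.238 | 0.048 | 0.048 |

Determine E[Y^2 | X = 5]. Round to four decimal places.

P(X = 5) = 0.286.
Σ Y^2·P over the event = 0·(0.190) + 1·(0.048) + 49·(0.048) = 2.400.
E[Y^2 | X = 5] = (2.400) / (0.286) = 8.3916.

8.3916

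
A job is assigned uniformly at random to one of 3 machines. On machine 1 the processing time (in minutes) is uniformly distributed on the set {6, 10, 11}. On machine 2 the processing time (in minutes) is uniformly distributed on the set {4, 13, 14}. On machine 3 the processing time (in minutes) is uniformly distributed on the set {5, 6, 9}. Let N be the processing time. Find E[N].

26/3

E[N | machine 1] = (6+10+11)/3 = 9.
E[N | machine 2] = (4+13+14)/3 = 31/3.
E[N | machine 3] = (5+6+9)/3 = 20/3.
By the law of total expectation,
E[N] = (1/3)·(9) + (1/3)·(31/3) + (1/3)·(20/3) = 26/3.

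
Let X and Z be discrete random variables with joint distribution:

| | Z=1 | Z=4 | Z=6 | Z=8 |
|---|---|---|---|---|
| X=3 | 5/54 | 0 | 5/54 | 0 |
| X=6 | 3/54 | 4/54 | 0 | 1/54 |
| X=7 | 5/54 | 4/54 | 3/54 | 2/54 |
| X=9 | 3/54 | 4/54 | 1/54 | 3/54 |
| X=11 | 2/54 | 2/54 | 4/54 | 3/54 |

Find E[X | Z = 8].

P(Z = 8) = 1/6.
Σ X·P over the event = 6·(1/54) + 7·(2/54) + 9·(3/54) + 11·(3/54) = 40/27.
E[X | Z = 8] = (40/27) / (1/6) = 80/9.

80/9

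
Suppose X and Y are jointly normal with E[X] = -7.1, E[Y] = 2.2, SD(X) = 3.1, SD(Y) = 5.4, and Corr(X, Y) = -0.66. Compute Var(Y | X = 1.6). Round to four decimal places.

The conditional variance in a bivariate normal is σ_Y²(1 − ρ²), independent of x.
Var(Y | X=1.6) = (5.4)²·(1 − (-0.66)²) = 29.16·0.5644 = 16.4579.

16.4579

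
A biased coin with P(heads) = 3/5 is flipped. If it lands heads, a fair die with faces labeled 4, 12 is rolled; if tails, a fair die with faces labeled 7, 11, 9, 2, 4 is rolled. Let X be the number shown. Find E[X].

186/25

E[X | heads] = (4+12)/2 = 8.
E[X | tails] = (7+11+9+2+4)/5 = 33/5.
By the law of total expectation,
E[X] = (3/5)·(8) + (2/5)·(33/5) = 186/25.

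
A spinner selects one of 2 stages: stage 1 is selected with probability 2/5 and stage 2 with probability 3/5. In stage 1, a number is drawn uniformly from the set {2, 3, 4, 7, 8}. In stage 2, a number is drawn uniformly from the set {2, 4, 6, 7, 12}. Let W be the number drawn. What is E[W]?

141/25

E[W | stage 1] = (2+3+4+7+8)/5 = 24/5.
E[W | stage 2] = (2+4+6+7+12)/5 = 31/5.
By the law of total expectation,
E[W] = (2/5)·(24/5) + (3/5)·(31/5) = 141/25.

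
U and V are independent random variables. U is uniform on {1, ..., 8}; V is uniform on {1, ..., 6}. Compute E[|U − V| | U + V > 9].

P(U + V > 9) = 5/16.
Summing |U−V|·P(x,y) over outcomes with U + V > 9 gives 3/4.
E[|U − V| | U + V > 9] = (3/4) / (5/16) = 12/5.

12/5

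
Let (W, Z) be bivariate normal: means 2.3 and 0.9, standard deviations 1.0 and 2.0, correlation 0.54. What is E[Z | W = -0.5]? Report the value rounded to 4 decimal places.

E[Z | W=x] = μ_Z + ρ(σ_Z/σ_W)(x − μ_W) for jointly normal variables.
E[Z | W=-0.5] = 0.9 + (0.54)·(2.0/1.0)·(-0.5 − (2.3)) = 0.9 + (1.08)·(-2.8) = -2.1240.

-2.1240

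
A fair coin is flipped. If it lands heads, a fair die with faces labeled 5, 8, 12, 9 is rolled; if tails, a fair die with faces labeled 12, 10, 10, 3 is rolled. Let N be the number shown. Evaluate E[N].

69/8

E[N | heads] = (5+8+12+9)/4 = 17/2.
E[N | tails] = (12+10+10+3)/4 = 35/4.
E[N] = (1/2)·(17/2) + (1/2)·(35/4) = 69/8.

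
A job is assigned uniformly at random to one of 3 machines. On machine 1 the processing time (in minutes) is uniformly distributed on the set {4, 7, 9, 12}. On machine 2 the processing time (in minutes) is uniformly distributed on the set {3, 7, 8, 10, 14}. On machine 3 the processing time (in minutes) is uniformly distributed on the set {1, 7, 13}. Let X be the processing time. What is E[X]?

E[X | machine 1] = (4+7+9+12)/4 = 8.
E[X | machine 2] = (3+7+8+10+14)/5 = 42/5.
E[X | machine 3] = (1+7+13)/3 = 7.
E[X] = (1/3)·(8) + (1/3)·(42/5) + (1/3)·(7) = 39/5.

39/5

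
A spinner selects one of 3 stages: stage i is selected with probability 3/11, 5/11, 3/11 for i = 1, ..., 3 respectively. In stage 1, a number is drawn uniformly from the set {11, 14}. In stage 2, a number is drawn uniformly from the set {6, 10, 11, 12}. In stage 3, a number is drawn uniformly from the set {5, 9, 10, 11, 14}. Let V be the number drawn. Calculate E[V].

E[V | stage 1] = (11+14)/2 = 25/2.
E[V | stage 2] = (6+10+11+12)/4 = 39/4.
E[V | stage 3] = (5+9+10+11+14)/5 = 49/5.
By the law of total expectation,
E[V] = (3/11)·(25/2) + (5/11)·(39/4) + (3/11)·(49/5) = 2313/220.

2313/220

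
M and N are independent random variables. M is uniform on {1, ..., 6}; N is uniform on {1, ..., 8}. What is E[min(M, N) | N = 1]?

1

Outcomes with N = 1: (1,1), (2,1), (3,1), (4,1), (5,1), (6,1), each with probability 1/48.
E[min(M, N) | N = 1] = (1 + 1 + 1 + 1 + 1 + 1) / 6 = 1.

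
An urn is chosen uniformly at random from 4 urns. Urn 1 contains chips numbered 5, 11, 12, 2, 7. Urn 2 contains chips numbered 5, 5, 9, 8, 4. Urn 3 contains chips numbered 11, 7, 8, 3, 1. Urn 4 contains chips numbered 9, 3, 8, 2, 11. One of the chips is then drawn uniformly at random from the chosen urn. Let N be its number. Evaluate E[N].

131/20

E[N | urn 1] = (5+11+12+2+7)/5 = 37/5.
E[N | urn 2] = (5+5+9+8+4)/5 = 31/5.
E[N | urn 3] = (11+7+8+3+1)/5 = 6.
E[N | urn 4] = (9+3+8+2+11)/5 = 33/5.
By the law of total expectation,
E[N] = (1/4)·(37/5) + (1/4)·(31/5) + (1/4)·(6) + (1/4)·(33/5) = 131/20.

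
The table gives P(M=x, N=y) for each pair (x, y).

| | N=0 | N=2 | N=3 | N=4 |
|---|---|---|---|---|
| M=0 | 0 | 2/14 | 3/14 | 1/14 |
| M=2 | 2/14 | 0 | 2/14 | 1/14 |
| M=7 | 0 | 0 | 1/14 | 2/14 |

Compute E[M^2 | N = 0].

4

P(N = 0) = 1/7.
Σ M^2·P over the event = 4·(2/14) = 4/7.
E[M^2 | N = 0] = (4/7) / (1/7) = 4.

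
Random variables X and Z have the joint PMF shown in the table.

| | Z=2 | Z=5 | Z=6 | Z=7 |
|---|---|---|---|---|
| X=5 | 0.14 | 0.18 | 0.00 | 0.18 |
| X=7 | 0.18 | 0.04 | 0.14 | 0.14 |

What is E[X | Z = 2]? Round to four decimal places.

P(Z = 2) = 0.32.
Σ X·P over the event = 5·(0.14) + 7·(0.18) = 1.96.
E[X | Z = 2] = (1.96) / (0.32) = 6.1250.

6.1250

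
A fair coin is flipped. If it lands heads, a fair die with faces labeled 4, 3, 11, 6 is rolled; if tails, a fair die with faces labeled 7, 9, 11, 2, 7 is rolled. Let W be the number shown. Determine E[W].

33/5

E[W | heads] = (4+3+11+6)/4 = 6.
E[W | tails] = (7+9+11+2+7)/5 = 36/5.
E[W] = (1/2)·(6) + (1/2)·(36/5) = 33/5.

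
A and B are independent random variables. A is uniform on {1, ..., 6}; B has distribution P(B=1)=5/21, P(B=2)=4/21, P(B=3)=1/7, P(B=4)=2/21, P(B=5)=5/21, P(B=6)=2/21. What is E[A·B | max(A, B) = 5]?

P(max(A, B) = 5) = 13/42.
Summing AB·P(x,y) over outcomes with max(A, B) = 5 gives 25/6.
E[A·B | max(A, B) = 5] = (25/6) / (13/42) = 175/13.

175/13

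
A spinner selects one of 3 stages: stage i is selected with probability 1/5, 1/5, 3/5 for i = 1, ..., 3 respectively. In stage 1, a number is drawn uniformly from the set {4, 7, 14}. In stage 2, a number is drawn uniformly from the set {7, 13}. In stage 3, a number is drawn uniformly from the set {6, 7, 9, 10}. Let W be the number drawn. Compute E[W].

127/15

E[W | stage 1] = (4+7+14)/3 = 25/3.
E[W | stage 2] = (7+13)/2 = 10.
E[W | stage 3] = (6+7+9+10)/4 = 8.
By the law of total expectation,
E[W] = (1/5)·(25/3) + (1/5)·(10) + (3/5)·(8) = 127/15.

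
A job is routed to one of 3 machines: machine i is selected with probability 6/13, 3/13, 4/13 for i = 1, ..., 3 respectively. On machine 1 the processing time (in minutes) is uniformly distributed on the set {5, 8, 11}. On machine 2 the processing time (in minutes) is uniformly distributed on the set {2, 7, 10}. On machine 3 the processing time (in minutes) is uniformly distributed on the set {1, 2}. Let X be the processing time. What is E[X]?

E[X | machine 1] = (5+8+11)/3 = 8.
E[X | machine 2] = (2+7+10)/3 = 19/3.
E[X | machine 3] = (1+2)/2 = 3/2.
E[X] = (6/13)·(8) + (3/13)·(19/3) + (4/13)·(3/2) = 73/13.

73/13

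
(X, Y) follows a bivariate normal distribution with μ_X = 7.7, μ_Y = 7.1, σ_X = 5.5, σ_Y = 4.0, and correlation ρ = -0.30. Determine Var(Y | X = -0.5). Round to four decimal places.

Var(Y | X=x) = (1 − ρ²)·σ_Y².
Var(Y | X=-0.5) = (4.0)²·(1 − (-0.30)²) = 16·0.91 = 14.5600.

14.5600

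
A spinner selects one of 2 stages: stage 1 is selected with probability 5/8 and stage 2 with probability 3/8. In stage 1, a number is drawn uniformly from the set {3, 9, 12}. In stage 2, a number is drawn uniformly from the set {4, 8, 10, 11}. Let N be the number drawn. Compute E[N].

E[N | stage 1] = (3+9+12)/3 = 8.
E[N | stage 2] = (4+8+10+11)/4 = 33/4.
By the law of total expectation,
E[N] = (5/8)·(8) + (3/8)·(33/4) = 259/32.

259/32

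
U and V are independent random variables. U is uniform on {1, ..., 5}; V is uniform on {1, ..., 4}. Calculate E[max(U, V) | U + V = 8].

9/2

P(U + V = 8) = 1/10.
Summing max(U,V)·P(x,y) over outcomes with U + V = 8 gives 9/20.
E[max(U, V) | U + V = 8] = (9/20) / (1/10) = 9/2.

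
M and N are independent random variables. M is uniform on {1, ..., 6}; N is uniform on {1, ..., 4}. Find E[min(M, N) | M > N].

15/7

P(M > N) = 7/12.
Summing min(M,N)·P(x,y) over outcomes with M > N gives 5/4.
E[min(M, N) | M > N] = (5/4) / (7/12) = 15/7.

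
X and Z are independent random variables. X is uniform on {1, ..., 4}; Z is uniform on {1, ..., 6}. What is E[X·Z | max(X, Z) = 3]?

27/5

Outcomes with max(X, Z) = 3: (1,3), (2,3), (3,1), (3,2), (3,3), each with probability 1/24.
E[X·Z | max(X, Z) = 3] = (3 + 6 + 3 + 6 + 9) / 5 = 27/5.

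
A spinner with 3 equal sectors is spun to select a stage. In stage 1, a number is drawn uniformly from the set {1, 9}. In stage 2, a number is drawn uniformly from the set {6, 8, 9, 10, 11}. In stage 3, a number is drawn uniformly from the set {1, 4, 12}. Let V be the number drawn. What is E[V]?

292/45

E[V | stage 1] = (1+9)/2 = 5.
E[V | stage 2] = (6+8+9+10+11)/5 = 44/5.
E[V | stage 3] = (1+4+12)/3 = 17/3.
E[V] = (1/3)·(5) + (1/3)·(44/5) + (1/3)·(17/3) = 292/45.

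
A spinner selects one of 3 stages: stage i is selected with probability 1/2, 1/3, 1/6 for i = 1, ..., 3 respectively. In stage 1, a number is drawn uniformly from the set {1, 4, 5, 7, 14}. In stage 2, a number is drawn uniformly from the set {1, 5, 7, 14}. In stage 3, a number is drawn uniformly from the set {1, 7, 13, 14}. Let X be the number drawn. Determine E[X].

817/120

E[X | stage 1] = (1+4+5+7+14)/5 = 31/5.
E[X | stage 2] = (1+5+7+14)/4 = 27/4.
E[X | stage 3] = (1+7+13+14)/4 = 35/4.
E[X] = (1/2)·(31/5) + (1/3)·(27/4) + (1/6)·(35/4) = 817/120.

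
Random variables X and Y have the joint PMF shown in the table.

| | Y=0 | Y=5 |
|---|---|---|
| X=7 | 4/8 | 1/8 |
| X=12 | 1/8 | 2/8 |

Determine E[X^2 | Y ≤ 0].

P(Y ≤ 0) = 5/8.
Σ X^2·P over the event = 49·(4/8) + 144·(1/8) = 85/2.
E[X^2 | Y ≤ 0] = (85/2) / (5/8) = 68.

68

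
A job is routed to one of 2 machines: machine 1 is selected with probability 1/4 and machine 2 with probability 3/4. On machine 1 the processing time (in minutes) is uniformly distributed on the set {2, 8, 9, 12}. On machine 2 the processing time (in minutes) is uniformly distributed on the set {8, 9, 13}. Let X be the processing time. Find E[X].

151/16

E[X | machine 1] = (2+8+9+12)/4 = 31/4.
E[X | machine 2] = (8+9+13)/3 = 10.
E[X] = (1/4)·(31/4) + (3/4)·(10) = 151/16.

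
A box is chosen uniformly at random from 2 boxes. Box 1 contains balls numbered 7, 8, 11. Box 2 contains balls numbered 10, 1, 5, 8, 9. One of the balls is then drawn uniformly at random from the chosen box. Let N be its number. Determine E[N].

E[N | box 1] = (7+8+11)/3 = 26/3.
E[N | box 2] = (10+1+5+8+9)/5 = 33/5.
E[N] = (1/2)·(26/3) + (1/2)·(33/5) = 229/30.

229/30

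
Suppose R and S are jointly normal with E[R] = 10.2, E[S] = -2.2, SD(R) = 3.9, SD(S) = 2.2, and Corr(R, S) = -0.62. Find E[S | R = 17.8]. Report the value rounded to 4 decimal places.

The regression of S on R has slope ρ·σ_S/σ_R and passes through (μ_R, μ_S).
E[S | R=17.8] = -2.2 + (-0.62)·(2.2/3.9)·(17.8 − (10.2)) = -2.2 + (-0.349744)·(7.6) = -4.8581.

-4.8581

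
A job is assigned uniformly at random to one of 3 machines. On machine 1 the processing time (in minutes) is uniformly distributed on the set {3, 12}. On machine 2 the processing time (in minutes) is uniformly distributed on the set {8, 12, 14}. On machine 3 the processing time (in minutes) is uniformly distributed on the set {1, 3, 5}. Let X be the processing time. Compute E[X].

E[X | machine 1] = (3+12)/2 = 15/2.
E[X | machine 2] = (8+12+14)/3 = 34/3.
E[X | machine 3] = (1+3+5)/3 = 3.
By the law of total expectation,
E[X] = (1/3)·(15/2) + (1/3)·(34/3) + (1/3)·(3) = 131/18.

131/18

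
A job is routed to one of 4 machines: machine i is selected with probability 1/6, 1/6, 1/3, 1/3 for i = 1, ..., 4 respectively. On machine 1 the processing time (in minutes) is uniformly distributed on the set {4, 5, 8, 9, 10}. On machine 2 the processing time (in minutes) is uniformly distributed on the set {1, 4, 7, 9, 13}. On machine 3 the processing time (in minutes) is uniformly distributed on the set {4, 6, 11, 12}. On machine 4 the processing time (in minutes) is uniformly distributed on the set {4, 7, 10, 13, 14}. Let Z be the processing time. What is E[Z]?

497/60

E[Z | machine 1] = (4+5+8+9+10)/5 = 36/5.
E[Z | machine 2] = (1+4+7+9+13)/5 = 34/5.
E[Z | machine 3] = (4+6+11+12)/4 = 33/4.
E[Z | machine 4] = (4+7+10+13+14)/5 = 48/5.
E[Z] = (1/6)·(36/5) + (1/6)·(34/5) + (1/3)·(33/4) + (1/3)·(48/5) = 497/60.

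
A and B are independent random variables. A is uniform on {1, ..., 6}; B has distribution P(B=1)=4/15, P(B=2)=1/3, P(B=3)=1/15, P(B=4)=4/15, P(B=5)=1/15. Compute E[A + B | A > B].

P(A > B) = 26/45.
Summing (A+B)·P(x,y) over outcomes with A > B gives 341/90.
E[A + B | A > B] = (341/90) / (26/45) = 341/52.

341/52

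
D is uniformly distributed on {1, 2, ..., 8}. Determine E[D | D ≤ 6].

7/2

Given D ≤ 6, D is equally likely to be any of {1, 2, 3, 4, 5, 6}.
E[D | D ≤ 6] = (1 + 2 + 3 + 4 + 5 + 6) / 6 = 7/2.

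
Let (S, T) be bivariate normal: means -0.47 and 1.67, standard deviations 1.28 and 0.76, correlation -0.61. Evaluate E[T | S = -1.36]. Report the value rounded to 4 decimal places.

1.9923

The regression of T on S has slope ρ·σ_T/σ_S and passes through (μ_S, μ_T).
E[T | S=-1.36] = 1.67 + (-0.61)·(0.76/1.28)·(-1.36 − (-0.47)) = 1.67 + (-0.36219)·(-0.89) = 1.9923.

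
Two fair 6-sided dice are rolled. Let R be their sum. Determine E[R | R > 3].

244/33

P(R > 3) = 11/12.
E[R | R > 3] = (61/9) / (11/12) = 244/33.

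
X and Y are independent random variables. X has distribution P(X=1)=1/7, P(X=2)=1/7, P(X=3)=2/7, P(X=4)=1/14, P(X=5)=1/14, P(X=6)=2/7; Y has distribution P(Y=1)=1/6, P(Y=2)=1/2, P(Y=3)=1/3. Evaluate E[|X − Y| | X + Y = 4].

8/7

P(X + Y = 4) = 1/6.
Summing |X−Y|·P(x,y) over outcomes with X + Y = 4 gives 4/21.
E[|X − Y| | X + Y = 4] = (4/21) / (1/6) = 8/7.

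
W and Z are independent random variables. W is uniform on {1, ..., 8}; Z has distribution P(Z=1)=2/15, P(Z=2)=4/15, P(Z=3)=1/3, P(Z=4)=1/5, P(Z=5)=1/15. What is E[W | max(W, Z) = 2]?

P(max(W, Z) = 2) = 1/12.
Summing W·P(x,y) over outcomes with max(W, Z) = 2 gives 2/15.
E[W | max(W, Z) = 2] = (2/15) / (1/12) = 8/5.

8/5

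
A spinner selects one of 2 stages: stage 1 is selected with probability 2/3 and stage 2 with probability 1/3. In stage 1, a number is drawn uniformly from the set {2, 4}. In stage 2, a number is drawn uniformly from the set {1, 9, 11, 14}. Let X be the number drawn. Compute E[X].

59/12

E[X | stage 1] = (2+4)/2 = 3.
E[X | stage 2] = (1+9+11+14)/4 = 35/4.
By the law of total expectation,
E[X] = (2/3)·(3) + (1/3)·(35/4) = 59/12.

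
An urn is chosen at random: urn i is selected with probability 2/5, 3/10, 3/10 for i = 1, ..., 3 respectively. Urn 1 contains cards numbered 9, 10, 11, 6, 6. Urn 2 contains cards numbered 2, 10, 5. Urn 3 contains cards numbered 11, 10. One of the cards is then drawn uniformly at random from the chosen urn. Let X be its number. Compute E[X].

821/100

E[X | urn 1] = (9+10+11+6+6)/5 = 42/5.
E[X | urn 2] = (2+10+5)/3 = 17/3.
E[X | urn 3] = (11+10)/2 = 21/2.
E[X] = (2/5)·(42/5) + (3/10)·(17/3) + (3/10)·(21/2) = 821/100.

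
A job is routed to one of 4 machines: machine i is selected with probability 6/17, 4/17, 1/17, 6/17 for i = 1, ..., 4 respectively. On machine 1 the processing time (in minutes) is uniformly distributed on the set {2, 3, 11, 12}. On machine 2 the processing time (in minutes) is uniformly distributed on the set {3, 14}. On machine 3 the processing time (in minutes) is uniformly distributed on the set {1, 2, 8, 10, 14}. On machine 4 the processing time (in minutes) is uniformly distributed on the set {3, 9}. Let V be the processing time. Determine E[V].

7

E[V | machine 1] = (2+3+11+12)/4 = 7.
E[V | machine 2] = (3+14)/2 = 17/2.
E[V | machine 3] = (1+2+8+10+14)/5 = 7.
E[V | machine 4] = (3+9)/2 = 6.
E[V] = (6/17)·(7) + (4/17)·(17/2) + (1/17)·(7) + (6/17)·(6) = 7.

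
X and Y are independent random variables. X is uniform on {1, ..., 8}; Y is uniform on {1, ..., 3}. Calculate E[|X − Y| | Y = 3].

9/4

Outcomes with Y = 3: (1,3), (2,3), (3,3), (4,3), (5,3), (6,3), (7,3), (8,3), each with probability 1/24.
E[|X − Y| | Y = 3] = (2 + 1 + 0 + 1 + 2 + 3 + 4 + 5) / 8 = 9/4.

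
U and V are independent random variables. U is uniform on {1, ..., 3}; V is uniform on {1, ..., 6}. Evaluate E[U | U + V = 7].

2

Outcomes with U + V = 7: (1,6), (2,5), (3,4), each with probability 1/18.
E[U | U + V = 7] = (1 + 2 + 3) / 3 = 2.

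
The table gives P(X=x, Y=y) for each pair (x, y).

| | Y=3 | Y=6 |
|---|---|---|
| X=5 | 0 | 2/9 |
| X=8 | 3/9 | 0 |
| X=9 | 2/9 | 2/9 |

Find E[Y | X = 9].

P(X = 9) = 4/9.
Σ Y·P over the event = 3·(2/9) + 6·(2/9) = 2.
E[Y | X = 9] = (2) / (4/9) = 9/2.

9/2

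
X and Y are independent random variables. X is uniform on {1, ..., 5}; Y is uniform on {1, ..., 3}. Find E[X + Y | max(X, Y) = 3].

Outcomes with max(X, Y) = 3: (1,3), (2,3), (3,1), (3,2), (3,3), each with probability 1/15.
E[X + Y | max(X, Y) = 3] = (4 + 5 + 4 + 5 + 6) / 5 = 24/5.

24/5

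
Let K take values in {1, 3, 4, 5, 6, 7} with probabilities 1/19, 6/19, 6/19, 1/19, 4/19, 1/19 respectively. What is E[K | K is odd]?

31/9

P(K is odd) = 9/19.
Σ over the event: 1·1/19 + 3·6/19 + 5·1/19 + 7·1/19 = 31/19.
E[K | K is odd] = (31/19) / (9/19) = 31/9.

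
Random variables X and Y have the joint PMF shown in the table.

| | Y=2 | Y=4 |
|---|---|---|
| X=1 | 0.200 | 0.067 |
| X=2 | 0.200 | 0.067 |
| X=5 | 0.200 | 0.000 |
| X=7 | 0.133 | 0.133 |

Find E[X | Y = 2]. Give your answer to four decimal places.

3.4529

P(Y = 2) = 0.733.
Σ X·P over the event = 1·(0.200) + 2·(0.200) + 5·(0.200) + 7·(0.133) = 2.531.
E[X | Y = 2] = (2.531) / (0.733) = 3.4529.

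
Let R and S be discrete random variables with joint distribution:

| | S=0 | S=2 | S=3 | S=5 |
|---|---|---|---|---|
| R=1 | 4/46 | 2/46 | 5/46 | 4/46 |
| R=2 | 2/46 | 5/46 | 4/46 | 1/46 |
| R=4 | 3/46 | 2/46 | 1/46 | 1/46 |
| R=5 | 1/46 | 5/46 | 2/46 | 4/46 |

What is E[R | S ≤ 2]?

35/12

P(S ≤ 2) = 12/23.
Σ R·P over the event = 1·(4/46) + 1·(2/46) + 2·(2/46) + 2·(5/46) + 4·(3/46) + 4·(2/46) + 5·(1/46) + 5·(5/46) = 35/23.
E[R | S ≤ 2] = (35/23) / (12/23) = 35/12.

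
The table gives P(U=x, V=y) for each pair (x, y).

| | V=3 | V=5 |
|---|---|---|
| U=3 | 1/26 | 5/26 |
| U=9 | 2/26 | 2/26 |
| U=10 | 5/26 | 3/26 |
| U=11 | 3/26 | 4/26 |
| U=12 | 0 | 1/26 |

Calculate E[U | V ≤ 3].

P(V ≤ 3) = 11/26.
Summing U·P(U=x,V=y) over the conditioning event gives 4.
E[U | V ≤ 3] = (4) / (11/26) = 104/11.

104/11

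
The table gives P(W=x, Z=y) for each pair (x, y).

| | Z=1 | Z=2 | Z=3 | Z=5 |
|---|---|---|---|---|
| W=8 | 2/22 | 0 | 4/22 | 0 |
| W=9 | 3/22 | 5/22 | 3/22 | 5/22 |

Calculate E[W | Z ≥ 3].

P(Z ≥ 3) = 6/11.
Σ W·P over the event = 8·(4/22) + 9·(3/22) + 9·(5/22) = 52/11.
E[W | Z ≥ 3] = (52/11) / (6/11) = 26/3.

26/3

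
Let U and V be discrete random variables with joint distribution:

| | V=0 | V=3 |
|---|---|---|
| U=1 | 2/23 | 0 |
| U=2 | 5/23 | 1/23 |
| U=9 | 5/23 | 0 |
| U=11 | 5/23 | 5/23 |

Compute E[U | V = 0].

112/17

P(V = 0) = 17/23.
Σ U·P over the event = 1·(2/23) + 2·(5/23) + 9·(5/23) + 11·(5/23) = 112/23.
E[U | V = 0] = (112/23) / (17/23) = 112/17.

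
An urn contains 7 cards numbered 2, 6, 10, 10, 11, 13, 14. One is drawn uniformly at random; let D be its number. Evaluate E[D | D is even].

P(D is even) = 5/7.
Σ over the event: 2·1/7 + 6·1/7 + 10·2/7 + 14·1/7 = 6.
E[D | D is even] = (6) / (5/7) = 42/5.

42/5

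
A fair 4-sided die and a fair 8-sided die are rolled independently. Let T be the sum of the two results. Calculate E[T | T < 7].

P(T < 7) = 7/16.
Σ over the event: 2·1/32 + 3·1/16 + 4·3/32 + 5·1/8 + 6·1/8 = 2.
E[T | T < 7] = (2) / (7/16) = 32/7.

32/7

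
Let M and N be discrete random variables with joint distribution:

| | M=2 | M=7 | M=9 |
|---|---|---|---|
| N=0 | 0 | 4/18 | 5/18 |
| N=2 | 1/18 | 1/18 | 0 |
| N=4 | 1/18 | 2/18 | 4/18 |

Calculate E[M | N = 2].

P(N = 2) = 1/9.
Σ M·P over the event = 2·(1/18) + 7·(1/18) = 1/2.
E[M | N = 2] = (1/2) / (1/9) = 9/2.

9/2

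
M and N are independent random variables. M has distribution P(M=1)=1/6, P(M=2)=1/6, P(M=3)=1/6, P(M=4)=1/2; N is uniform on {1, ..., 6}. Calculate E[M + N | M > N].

11/2

P(M > N) = 1/3.
Summing (M+N)·P(x,y) over outcomes with M > N gives 11/6.
E[M + N | M > N] = (11/6) / (1/3) = 11/2.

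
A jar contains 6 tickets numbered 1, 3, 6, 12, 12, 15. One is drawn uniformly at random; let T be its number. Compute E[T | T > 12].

P(T > 12) = 1/6.
Σ over the event: 15·1/6 = 5/2.
E[T | T > 12] = (5/2) / (1/6) = 15.

15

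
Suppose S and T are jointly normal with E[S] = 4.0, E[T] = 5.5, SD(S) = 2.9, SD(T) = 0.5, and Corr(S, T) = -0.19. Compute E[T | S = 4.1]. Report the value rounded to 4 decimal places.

For a bivariate normal, E[T | S=x] = μ_T + ρ·(σ_T/σ_S)·(x − μ_S).
E[T | S=4.1] = 5.5 + (-0.19)·(0.5/2.9)·(4.1 − (4.0)) = 5.5 + (-0.032759)·(0.1) = 5.4967.

5.4967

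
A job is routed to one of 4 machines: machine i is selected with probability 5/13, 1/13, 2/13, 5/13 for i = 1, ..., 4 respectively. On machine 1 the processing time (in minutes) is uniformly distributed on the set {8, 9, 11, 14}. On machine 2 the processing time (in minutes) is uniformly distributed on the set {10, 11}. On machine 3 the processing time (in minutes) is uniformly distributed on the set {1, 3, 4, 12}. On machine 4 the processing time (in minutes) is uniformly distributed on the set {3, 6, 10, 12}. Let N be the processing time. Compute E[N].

E[N | machine 1] = (8+9+11+14)/4 = 21/2.
E[N | machine 2] = (10+11)/2 = 21/2.
E[N | machine 3] = (1+3+4+12)/4 = 5.
E[N | machine 4] = (3+6+10+12)/4 = 31/4.
E[N] = (5/13)·(21/2) + (1/13)·(21/2) + (2/13)·(5) + (5/13)·(31/4) = 447/52.

447/52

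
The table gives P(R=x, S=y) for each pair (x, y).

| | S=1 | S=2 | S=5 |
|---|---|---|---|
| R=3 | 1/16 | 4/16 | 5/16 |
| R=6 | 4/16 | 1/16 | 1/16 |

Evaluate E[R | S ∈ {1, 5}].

48/11

P(S ∈ {1, 5}) = 11/16.
Summing R·P(R=x,S=y) over the conditioning event gives 3.
E[R | S ∈ {1, 5}] = (3) / (11/16) = 48/11.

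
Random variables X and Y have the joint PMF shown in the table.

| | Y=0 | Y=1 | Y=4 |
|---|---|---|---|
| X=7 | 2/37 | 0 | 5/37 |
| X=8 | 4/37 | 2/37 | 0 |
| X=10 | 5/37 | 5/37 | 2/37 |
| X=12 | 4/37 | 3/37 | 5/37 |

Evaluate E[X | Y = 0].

48/5

P(Y = 0) = 15/37.
Σ X·P over the event = 7·(2/37) + 8·(4/37) + 10·(5/37) + 12·(4/37) = 144/37.
E[X | Y = 0] = (144/37) / (15/37) = 48/5.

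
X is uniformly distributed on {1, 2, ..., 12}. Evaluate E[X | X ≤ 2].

3/2

Given X ≤ 2, X is equally likely to be any of {1, 2}.
E[X | X ≤ 2] = (1 + 2) / 2 = 3/2.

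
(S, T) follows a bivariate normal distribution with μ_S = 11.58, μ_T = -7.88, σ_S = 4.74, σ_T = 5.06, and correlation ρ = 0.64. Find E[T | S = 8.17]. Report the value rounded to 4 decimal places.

E[T | S=x] = μ_T + ρ(σ_T/σ_S)(x − μ_S) for jointly normal variables.
E[T | S=8.17] = -7.88 + (0.64)·(5.06/4.74)·(8.17 − (11.58)) = -7.88 + (0.68321)·(-3.41) = -10.2097.

-10.2097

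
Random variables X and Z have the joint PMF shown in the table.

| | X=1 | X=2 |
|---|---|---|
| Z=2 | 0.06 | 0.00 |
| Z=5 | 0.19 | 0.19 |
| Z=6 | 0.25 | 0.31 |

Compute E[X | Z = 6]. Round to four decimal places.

P(Z = 6) = 0.56.
Σ X·P over the event = 1·(0.25) + 2·(0.31) = 0.87.
E[X | Z = 6] = (0.87) / (0.56) = 1.5536.

1.5536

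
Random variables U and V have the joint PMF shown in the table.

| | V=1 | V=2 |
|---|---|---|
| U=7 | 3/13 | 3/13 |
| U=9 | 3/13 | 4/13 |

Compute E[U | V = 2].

57/7

P(V = 2) = 7/13.
Summing U·P(U=x,V=y) over the conditioning event gives 57/13.
E[U | V = 2] = (57/13) / (7/13) = 57/7.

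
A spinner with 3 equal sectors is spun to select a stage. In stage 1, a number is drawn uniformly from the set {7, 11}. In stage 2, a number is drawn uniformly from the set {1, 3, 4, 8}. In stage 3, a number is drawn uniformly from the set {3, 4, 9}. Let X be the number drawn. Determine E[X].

55/9

E[X | stage 1] = (7+11)/2 = 9.
E[X | stage 2] = (1+3+4+8)/4 = 4.
E[X | stage 3] = (3+4+9)/3 = 16/3.
By the law of total expectation,
E[X] = (1/3)·(9) + (1/3)·(4) + (1/3)·(16/3) = 55/9.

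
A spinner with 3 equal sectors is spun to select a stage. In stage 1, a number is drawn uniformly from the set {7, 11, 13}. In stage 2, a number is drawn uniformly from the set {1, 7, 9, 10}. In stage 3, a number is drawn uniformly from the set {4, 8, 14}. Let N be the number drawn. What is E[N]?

E[N | stage 1] = (7+11+13)/3 = 31/3.
E[N | stage 2] = (1+7+9+10)/4 = 27/4.
E[N | stage 3] = (4+8+14)/3 = 26/3.
By the law of total expectation,
E[N] = (1/3)·(31/3) + (1/3)·(27/4) + (1/3)·(26/3) = 103/12.

103/12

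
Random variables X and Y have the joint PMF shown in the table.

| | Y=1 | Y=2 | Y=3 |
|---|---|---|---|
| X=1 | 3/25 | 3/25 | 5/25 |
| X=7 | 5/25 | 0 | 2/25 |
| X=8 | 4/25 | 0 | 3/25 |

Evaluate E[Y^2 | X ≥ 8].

31/7

P(X ≥ 8) = 7/25.
Summing Y^2·P(X=x,Y=y) over the conditioning event gives 31/25.
E[Y^2 | X ≥ 8] = (31/25) / (7/25) = 31/7.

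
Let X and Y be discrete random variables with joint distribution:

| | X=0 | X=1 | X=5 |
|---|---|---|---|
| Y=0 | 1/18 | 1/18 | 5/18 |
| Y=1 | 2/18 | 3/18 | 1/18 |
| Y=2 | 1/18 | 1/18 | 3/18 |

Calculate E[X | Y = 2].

16/5

P(Y = 2) = 5/18.
Σ X·P over the event = 0·(1/18) + 1·(1/18) + 5·(3/18) = 8/9.
E[X | Y = 2] = (8/9) / (5/18) = 16/5.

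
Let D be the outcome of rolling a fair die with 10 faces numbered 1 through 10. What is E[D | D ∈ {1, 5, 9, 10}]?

P(D ∈ {1, 5, 9, 10}) = 2/5.
Σ over the event: 1·1/10 + 5·1/10 + 9·1/10 + 10·1/10 = 5/2.
E[D | D ∈ {1, 5, 9, 10}] = (5/2) / (2/5) = 25/4.

25/4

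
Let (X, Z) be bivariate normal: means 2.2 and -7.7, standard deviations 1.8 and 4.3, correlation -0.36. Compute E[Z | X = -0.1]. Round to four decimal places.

-5.7220

The regression of Z on X has slope ρ·σ_Z/σ_X and passes through (μ_X, μ_Z).
E[Z | X=-0.1] = -7.7 + (-0.36)·(4.3/1.8)·(-0.1 − (2.2)) = -7.7 + (-0.86)·(-2.3) = -5.7220.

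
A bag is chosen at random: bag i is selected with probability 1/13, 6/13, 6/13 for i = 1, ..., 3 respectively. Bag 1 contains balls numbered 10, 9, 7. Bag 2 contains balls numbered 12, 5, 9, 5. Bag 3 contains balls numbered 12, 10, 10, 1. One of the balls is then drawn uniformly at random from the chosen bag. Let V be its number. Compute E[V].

E[V | bag 1] = (10+9+7)/3 = 26/3.
E[V | bag 2] = (12+5+9+5)/4 = 31/4.
E[V | bag 3] = (12+10+10+1)/4 = 33/4.
By the law of total expectation,
E[V] = (1/13)·(26/3) + (6/13)·(31/4) + (6/13)·(33/4) = 314/39.

314/39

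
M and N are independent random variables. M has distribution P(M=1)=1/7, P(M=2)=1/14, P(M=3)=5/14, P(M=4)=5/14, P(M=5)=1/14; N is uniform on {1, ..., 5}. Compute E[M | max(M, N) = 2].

P(max(M, N) = 2) = 2/35.
Summing M·P(x,y) over outcomes with max(M, N) = 2 gives 3/35.
E[M | max(M, N) = 2] = (3/35) / (2/35) = 3/2.

3/2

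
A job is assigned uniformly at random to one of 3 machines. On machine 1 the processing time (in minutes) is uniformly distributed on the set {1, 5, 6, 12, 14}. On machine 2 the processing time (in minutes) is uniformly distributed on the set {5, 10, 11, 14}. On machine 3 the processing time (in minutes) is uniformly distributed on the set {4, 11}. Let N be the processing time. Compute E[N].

251/30

E[N | machine 1] = (1+5+6+12+14)/5 = 38/5.
E[N | machine 2] = (5+10+11+14)/4 = 10.
E[N | machine 3] = (4+11)/2 = 15/2.
By the law of total expectation,
E[N] = (1/3)·(38/5) + (1/3)·(10) + (1/3)·(15/2) = 251/30.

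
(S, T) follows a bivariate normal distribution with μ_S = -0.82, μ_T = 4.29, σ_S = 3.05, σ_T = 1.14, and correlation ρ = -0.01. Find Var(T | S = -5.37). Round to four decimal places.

1.2995

For a bivariate normal, Var(T | S=x) = σ_T²(1 − ρ²).
Var(T | S=-5.37) = (1.14)²·(1 − (-0.01)²) = 1.2996·0.9999 = 1.2995.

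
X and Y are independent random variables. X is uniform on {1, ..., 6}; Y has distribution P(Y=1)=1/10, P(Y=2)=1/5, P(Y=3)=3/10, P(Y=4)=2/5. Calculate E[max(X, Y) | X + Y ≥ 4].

17/4

P(X + Y ≥ 4) = 14/15.
Summing max(X,Y)·P(x,y) over outcomes with X + Y ≥ 4 gives 119/30.
E[max(X, Y) | X + Y ≥ 4] = (119/30) / (14/15) = 17/4.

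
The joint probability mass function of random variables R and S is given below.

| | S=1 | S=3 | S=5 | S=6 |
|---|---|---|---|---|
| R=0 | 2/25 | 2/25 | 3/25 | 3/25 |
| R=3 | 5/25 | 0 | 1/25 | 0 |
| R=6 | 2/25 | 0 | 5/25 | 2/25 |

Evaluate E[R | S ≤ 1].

3

P(S ≤ 1) = 9/25.
Σ R·P over the event = 0·(2/25) + 3·(5/25) + 6·(2/25) = 27/25.
E[R | S ≤ 1] = (27/25) / (9/25) = 3.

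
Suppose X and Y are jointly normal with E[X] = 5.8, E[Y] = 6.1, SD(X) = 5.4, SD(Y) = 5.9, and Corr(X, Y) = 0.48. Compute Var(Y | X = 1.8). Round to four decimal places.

Var(Y | X=x) = (1 − ρ²)·σ_Y².
Var(Y | X=1.8) = (5.9)²·(1 − (0.48)²) = 34.81·0.7696 = 26.7898.

26.7898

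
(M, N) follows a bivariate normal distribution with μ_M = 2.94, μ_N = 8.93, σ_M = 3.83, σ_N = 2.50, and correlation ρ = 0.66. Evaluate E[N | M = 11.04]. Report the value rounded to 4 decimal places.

12.4196

E[N | M=x] = μ_N + ρ(σ_N/σ_M)(x − μ_M) for jointly normal variables.
E[N | M=11.04] = 8.93 + (0.66)·(2.50/3.83)·(11.04 − (2.94)) = 8.93 + (0.43081)·(8.1) = 12.4196.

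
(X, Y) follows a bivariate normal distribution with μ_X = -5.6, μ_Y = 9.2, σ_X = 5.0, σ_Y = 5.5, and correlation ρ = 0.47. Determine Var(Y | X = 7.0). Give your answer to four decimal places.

For a bivariate normal, Var(Y | X=x) = σ_Y²(1 − ρ²).
Var(Y | X=7.0) = (5.5)²·(1 − (0.47)²) = 30.25·0.7791 = 23.5678.

23.5678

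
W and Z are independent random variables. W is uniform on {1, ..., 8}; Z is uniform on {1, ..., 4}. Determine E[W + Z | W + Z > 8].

10

Outcomes with W + Z > 8: (5,4), (6,3), (6,4), (7,2), (7,3), (7,4), (8,1), (8,2), (8,3), (8,4), each with probability 1/32.
E[W + Z | W + Z > 8] = (9 + 9 + 10 + 9 + 10 + 11 + 9 + 10 + 11 + 12) / 10 = 10.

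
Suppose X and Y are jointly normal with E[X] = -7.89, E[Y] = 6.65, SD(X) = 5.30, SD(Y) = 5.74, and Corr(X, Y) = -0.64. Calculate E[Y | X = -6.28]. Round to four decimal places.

5.5341

For a bivariate normal, E[Y | X=x] = μ_Y + ρ·(σ_Y/σ_X)·(x − μ_X).
E[Y | X=-6.28] = 6.65 + (-0.64)·(5.74/5.30)·(-6.28 − (-7.89)) = 6.65 + (-0.69313)·(1.61) = 5.5341.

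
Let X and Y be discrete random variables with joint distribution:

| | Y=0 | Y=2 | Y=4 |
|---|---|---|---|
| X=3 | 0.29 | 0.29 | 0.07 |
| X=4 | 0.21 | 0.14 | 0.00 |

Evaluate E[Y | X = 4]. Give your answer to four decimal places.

0.8000

P(X = 4) = 0.35.
Σ Y·P over the event = 0·(0.21) + 2·(0.14) = 0.28.
E[Y | X = 4] = (0.28) / (0.35) = 0.8000.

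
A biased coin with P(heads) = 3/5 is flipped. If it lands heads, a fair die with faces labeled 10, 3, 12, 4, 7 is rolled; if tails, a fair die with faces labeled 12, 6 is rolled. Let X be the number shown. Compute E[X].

198/25

E[X | heads] = (10+3+12+4+7)/5 = 36/5.
E[X | tails] = (12+6)/2 = 9.
By the law of total expectation,
E[X] = (3/5)·(36/5) + (2/5)·(9) = 198/25.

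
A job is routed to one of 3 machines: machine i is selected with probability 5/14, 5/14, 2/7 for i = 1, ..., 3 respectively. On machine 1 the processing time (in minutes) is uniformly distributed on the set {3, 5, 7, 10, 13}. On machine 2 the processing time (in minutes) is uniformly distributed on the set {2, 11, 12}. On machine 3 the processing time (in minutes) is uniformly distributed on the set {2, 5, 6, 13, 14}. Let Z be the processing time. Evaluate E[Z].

335/42

E[Z | machine 1] = (3+5+7+10+13)/5 = 38/5.
E[Z | machine 2] = (2+11+12)/3 = 25/3.
E[Z | machine 3] = (2+5+6+13+14)/5 = 8.
E[Z] = (5/14)·(38/5) + (5/14)·(25/3) + (2/7)·(8) = 335/42.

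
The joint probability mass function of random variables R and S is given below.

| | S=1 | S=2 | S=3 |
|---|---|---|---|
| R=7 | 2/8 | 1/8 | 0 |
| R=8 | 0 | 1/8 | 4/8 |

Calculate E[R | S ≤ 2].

P(S ≤ 2) = 1/2.
Σ R·P over the event = 7·(2/8) + 7·(1/8) + 8·(1/8) = 29/8.
E[R | S ≤ 2] = (29/8) / (1/2) = 29/4.

29/4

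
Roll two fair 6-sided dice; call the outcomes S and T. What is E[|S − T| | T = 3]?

Outcomes with T = 3: (1,3), (2,3), (3,3), (4,3), (5,3), (6,3), each with probability 1/36.
E[|S − T| | T = 3] = (2 + 1 + 0 + 1 + 2 + 3) / 6 = 3/2.

3/2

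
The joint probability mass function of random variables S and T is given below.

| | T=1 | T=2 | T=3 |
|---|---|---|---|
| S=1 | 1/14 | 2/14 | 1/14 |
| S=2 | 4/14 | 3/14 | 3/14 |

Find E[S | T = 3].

P(T = 3) = 2/7.
Σ S·P over the event = 1·(1/14) + 2·(3/14) = 1/2.
E[S | T = 3] = (1/2) / (2/7) = 7/4.

7/4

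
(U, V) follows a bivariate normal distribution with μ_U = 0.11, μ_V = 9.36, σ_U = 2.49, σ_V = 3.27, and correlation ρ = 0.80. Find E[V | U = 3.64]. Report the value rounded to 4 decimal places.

For a bivariate normal, E[V | U=x] = μ_V + ρ·(σ_V/σ_U)·(x − μ_U).
E[V | U=3.64] = 9.36 + (0.80)·(3.27/2.49)·(3.64 − (0.11)) = 9.36 + (1.0506)·(3.53) = 13.0686.

13.0686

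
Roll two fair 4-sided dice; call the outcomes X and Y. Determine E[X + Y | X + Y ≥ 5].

6

Outcomes with X + Y ≥ 5: (1,4), (2,3), (2,4), (3,2), (3,3), (3,4), (4,1), (4,2), (4,3), (4,4), each with probability 1/16.
E[X + Y | X + Y ≥ 5] = (5 + 5 + 6 + 5 + 6 + 7 + 5 + 6 + 7 + 8) / 10 = 6.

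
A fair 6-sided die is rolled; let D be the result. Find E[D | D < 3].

Given D < 3, D is equally likely to be any of {1, 2}.
E[D | D < 3] = (1 + 2) / 2 = 3/2.

3/2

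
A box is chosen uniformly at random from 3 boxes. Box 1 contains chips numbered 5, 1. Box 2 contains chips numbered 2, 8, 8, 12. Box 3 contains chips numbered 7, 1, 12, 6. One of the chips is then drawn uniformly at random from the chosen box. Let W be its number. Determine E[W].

E[W | box 1] = (5+1)/2 = 3.
E[W | box 2] = (2+8+8+12)/4 = 15/2.
E[W | box 3] = (7+1+12+6)/4 = 13/2.
By the law of total expectation,
E[W] = (1/3)·(3) + (1/3)·(15/2) + (1/3)·(13/2) = 17/3.

17/3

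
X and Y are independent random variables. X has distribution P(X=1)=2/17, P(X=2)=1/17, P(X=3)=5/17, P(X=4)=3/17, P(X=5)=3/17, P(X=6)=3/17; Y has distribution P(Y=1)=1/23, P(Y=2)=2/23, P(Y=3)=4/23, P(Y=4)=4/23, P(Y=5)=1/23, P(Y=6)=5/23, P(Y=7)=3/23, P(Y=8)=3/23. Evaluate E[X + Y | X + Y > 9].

283/25

P(X + Y > 9) = 150/391.
Summing (X+Y)·P(x,y) over outcomes with X + Y > 9 gives 1698/391.
E[X + Y | X + Y > 9] = (1698/391) / (150/391) = 283/25.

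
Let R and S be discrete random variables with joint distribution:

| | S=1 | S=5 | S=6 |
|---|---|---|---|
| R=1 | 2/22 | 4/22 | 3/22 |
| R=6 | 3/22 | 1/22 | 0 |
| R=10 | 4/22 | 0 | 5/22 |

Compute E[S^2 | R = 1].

70/3

P(R = 1) = 9/22.
Σ S^2·P over the event = 1·(2/22) + 25·(4/22) + 36·(3/22) = 105/11.
E[S^2 | R = 1] = (105/11) / (9/22) = 70/3.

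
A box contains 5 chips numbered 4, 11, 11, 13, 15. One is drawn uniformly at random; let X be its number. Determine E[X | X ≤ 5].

4

P(X ≤ 5) = 1/5.
Σ over the event: 4·1/5 = 4/5.
E[X | X ≤ 5] = (4/5) / (1/5) = 4.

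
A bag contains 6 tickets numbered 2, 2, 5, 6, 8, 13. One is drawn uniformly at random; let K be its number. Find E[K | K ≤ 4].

2

P(K ≤ 4) = 1/3.
Σ over the event: 2·1/3 = 2/3.
E[K | K ≤ 4] = (2/3) / (1/3) = 2.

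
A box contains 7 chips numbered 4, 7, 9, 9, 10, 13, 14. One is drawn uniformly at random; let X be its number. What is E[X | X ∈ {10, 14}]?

12

P(X ∈ {10, 14}) = 2/7.
Σ over the event: 10·1/7 + 14·1/7 = 24/7.
E[X | X ∈ {10, 14}] = (24/7) / (2/7) = 12.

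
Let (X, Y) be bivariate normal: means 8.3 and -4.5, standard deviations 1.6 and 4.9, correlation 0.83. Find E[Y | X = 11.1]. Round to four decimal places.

2.6173

E[Y | X=x] = μ_Y + ρ(σ_Y/σ_X)(x − μ_X) for jointly normal variables.
E[Y | X=11.1] = -4.5 + (0.83)·(4.9/1.6)·(11.1 − (8.3)) = -4.5 + (2.5419)·(2.8) = 2.6173.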